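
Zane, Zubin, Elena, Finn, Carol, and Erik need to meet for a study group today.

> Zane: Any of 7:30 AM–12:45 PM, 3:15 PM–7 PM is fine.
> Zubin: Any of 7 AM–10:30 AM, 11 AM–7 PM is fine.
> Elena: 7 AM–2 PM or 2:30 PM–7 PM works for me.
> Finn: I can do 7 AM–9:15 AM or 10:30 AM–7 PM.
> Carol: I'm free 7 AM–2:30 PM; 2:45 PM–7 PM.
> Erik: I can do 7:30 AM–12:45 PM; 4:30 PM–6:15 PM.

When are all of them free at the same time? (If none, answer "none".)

07:30-09:15, 11:00-12:45, 16:30-18:15

Zane ∩ Zubin: 07:30-10:30, 11:00-12:45, 15:15-19:00.
Zane ∩ Zubin ∩ Elena: 07:30-10:30, 11:00-12:45, 15:15-19:00.
Zane ∩ Zubin ∩ Elena ∩ Finn: 07:30-09:15, 11:00-12:45, 15:15-19:00.
Zane ∩ Zubin ∩ Elena ∩ Finn ∩ Carol: 07:30-09:15, 11:00-12:45, 15:15-19:00.
Zane ∩ Zubin ∩ Elena ∩ Finn ∩ Carol ∩ Erik: 07:30-09:15, 11:00-12:45, 16:30-18:15.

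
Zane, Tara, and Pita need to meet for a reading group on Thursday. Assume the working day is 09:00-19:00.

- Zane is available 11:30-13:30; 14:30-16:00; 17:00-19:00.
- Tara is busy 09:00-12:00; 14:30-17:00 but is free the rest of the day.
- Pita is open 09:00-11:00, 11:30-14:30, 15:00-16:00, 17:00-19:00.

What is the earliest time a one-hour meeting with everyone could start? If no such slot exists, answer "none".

12:00

Zane free: 11:30-13:30, 14:30-16:00, 17:00-19:00.
Tara free: 12:00-14:30, 17:00-19:00 (invert busy blocks within the working day).
Pita free: 09:00-11:00, 11:30-14:30, 15:00-16:00, 17:00-19:00.
Zane ∩ Tara: 12:00-13:30, 17:00-19:00.
Zane ∩ Tara ∩ Pita: 12:00-13:30, 17:00-19:00.
The first common window of at least 60 minutes is 12:00-13:30, so the earliest start is 12:00.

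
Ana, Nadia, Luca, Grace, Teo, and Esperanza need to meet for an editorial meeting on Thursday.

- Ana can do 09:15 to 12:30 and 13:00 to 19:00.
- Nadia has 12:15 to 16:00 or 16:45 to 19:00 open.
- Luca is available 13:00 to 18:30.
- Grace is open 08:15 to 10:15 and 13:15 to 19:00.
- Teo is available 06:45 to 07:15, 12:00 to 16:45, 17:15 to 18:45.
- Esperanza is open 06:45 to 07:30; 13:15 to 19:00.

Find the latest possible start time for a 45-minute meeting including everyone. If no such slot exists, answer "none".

17:45

Ana ∩ Nadia: 12:15-12:30, 13:00-16:00, 16:45-19:00.
Ana ∩ Nadia ∩ Luca: 13:00-16:00, 16:45-18:30.
Ana ∩ Nadia ∩ Luca ∩ Grace: 13:15-16:00, 16:45-18:30.
Ana ∩ Nadia ∩ Luca ∩ Grace ∩ Teo: 13:15-16:00, 17:15-18:30.
Ana ∩ Nadia ∩ Luca ∩ Grace ∩ Teo ∩ Esperanza: 13:15-16:00, 17:15-18:30.
The last common window of at least 45 minutes is 17:15-18:30; a 45-minute meeting can start as late as 17:45 and still end by 18:30.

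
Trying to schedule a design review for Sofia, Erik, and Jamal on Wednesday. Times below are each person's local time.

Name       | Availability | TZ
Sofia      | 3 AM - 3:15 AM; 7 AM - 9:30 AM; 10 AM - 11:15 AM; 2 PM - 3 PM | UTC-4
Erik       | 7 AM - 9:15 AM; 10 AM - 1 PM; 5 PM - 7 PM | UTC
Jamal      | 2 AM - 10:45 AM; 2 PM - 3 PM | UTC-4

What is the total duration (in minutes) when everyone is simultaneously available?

Sofia in UTC: 07:00-07:15, 11:00-13:30, 14:00-15:15, 18:00-19:00 (add 4h to convert from UTC-4).
Erik in UTC: 07:00-09:15, 10:00-13:00, 17:00-19:00.
Jamal in UTC: 06:00-14:45, 18:00-19:00 (add 4h to convert from UTC-4).
Sofia ∩ Erik: 07:00-07:15, 11:00-13:00, 18:00-19:00.
Sofia ∩ Erik ∩ Jamal: 07:00-07:15, 11:00-13:00, 18:00-19:00.
Those are the intersection windows.
Summing the common windows: 15 + 120 + 60 = 195 minutes.

195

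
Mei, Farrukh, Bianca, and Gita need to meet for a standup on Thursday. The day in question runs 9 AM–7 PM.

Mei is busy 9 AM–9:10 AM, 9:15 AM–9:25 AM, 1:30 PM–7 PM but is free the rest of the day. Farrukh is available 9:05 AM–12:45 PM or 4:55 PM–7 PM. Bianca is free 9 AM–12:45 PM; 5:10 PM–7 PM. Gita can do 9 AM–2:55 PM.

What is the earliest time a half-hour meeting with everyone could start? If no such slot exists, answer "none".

09:25

Mei free: 09:10-09:15, 09:25-13:30 (invert busy blocks within the working day).
Farrukh free: 09:05-12:45, 16:55-19:00.
Bianca free: 09:00-12:45, 17:10-19:00.
Gita free: 09:00-14:55.
Mei ∩ Farrukh: 09:10-09:15, 09:25-12:45.
Mei ∩ Farrukh ∩ Bianca: 09:10-09:15, 09:25-12:45.
Mei ∩ Farrukh ∩ Bianca ∩ Gita: 09:10-09:15, 09:25-12:45.
The first common window of at least 30 minutes is 09:25-12:45, so the earliest start is 09:25.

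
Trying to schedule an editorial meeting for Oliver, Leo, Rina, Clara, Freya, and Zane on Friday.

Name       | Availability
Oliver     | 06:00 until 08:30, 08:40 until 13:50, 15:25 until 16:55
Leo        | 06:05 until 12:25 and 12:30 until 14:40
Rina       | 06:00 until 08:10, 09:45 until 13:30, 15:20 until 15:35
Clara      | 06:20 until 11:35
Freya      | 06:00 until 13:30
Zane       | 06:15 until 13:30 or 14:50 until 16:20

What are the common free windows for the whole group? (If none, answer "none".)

06:20-08:10, 09:45-11:35

Oliver ∩ Leo: 06:05-08:30, 08:40-12:25, 12:30-13:50.
Oliver ∩ Leo ∩ Rina: 06:05-08:10, 09:45-12:25, 12:30-13:30.
Oliver ∩ Leo ∩ Rina ∩ Clara: 06:20-08:10, 09:45-11:35.
Oliver ∩ Leo ∩ Rina ∩ Clara ∩ Freya: 06:20-08:10, 09:45-11:35.
Oliver ∩ Leo ∩ Rina ∩ Clara ∩ Freya ∩ Zane: 06:20-08:10, 09:45-11:35.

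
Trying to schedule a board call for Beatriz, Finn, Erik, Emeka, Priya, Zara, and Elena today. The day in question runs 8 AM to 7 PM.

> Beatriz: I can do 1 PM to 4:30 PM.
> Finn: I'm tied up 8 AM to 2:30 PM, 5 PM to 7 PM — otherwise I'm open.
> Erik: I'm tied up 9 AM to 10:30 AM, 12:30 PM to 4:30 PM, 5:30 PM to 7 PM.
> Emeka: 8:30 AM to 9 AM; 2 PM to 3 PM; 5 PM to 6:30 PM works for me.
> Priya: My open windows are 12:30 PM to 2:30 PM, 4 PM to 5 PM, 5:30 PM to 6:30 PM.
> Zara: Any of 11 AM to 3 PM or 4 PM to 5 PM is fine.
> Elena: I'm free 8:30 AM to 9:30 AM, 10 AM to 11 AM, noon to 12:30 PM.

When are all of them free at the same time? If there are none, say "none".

Beatriz free: 13:00-16:30.
Finn free: 14:30-17:00 (invert busy blocks within the working day).
Erik free: 08:00-09:00, 10:30-12:30, 16:30-17:30 (invert busy blocks within the working day).
Emeka free: 08:30-09:00, 14:00-15:00, 17:00-18:30.
Priya free: 12:30-14:30, 16:00-17:00, 17:30-18:30.
Zara free: 11:00-15:00, 16:00-17:00.
Elena free: 08:30-09:30, 10:00-11:00, 12:00-12:30.
Beatriz ∩ Finn: 14:30-16:30.
Beatriz ∩ Finn ∩ Erik: ∅.
Beatriz ∩ Finn ∩ Erik ∩ Emeka: ∅.
Beatriz ∩ Finn ∩ Erik ∩ Emeka ∩ Priya: ∅.
Beatriz ∩ Finn ∩ Erik ∩ Emeka ∩ Priya ∩ Zara: ∅.
Beatriz ∩ Finn ∩ Erik ∩ Emeka ∩ Priya ∩ Zara ∩ Elena: ∅.
There is no time when everyone is free.

none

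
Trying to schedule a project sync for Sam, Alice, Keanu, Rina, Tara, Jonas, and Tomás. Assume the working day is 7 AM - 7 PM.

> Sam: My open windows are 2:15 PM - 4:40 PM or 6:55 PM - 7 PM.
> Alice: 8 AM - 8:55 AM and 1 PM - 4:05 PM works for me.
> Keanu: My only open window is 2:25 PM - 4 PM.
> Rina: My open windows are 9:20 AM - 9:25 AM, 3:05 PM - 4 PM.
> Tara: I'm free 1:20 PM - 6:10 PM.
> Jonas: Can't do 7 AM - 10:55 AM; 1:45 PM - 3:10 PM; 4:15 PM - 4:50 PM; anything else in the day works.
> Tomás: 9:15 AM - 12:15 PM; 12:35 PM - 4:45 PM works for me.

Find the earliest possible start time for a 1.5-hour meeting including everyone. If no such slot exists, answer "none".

none

Sam free: 14:15-16:40, 18:55-19:00.
Alice free: 08:00-08:55, 13:00-16:05.
Keanu free: 14:25-16:00.
Rina free: 09:20-09:25, 15:05-16:00.
Tara free: 13:20-18:10.
Jonas free: 10:55-13:45, 15:10-16:15, 16:50-19:00 (invert busy blocks within the working day).
Tomás free: 09:15-12:15, 12:35-16:45.
Sam ∩ Alice: 14:15-16:05.
Sam ∩ Alice ∩ Keanu: 14:25-16:00.
Sam ∩ Alice ∩ Keanu ∩ Rina: 15:05-16:00.
Sam ∩ Alice ∩ Keanu ∩ Rina ∩ Tara: 15:05-16:00.
Sam ∩ Alice ∩ Keanu ∩ Rina ∩ Tara ∩ Jonas: 15:10-16:00.
Sam ∩ Alice ∩ Keanu ∩ Rina ∩ Tara ∩ Jonas ∩ Tomás: 15:10-16:00.
No common window is at least 90 minutes long.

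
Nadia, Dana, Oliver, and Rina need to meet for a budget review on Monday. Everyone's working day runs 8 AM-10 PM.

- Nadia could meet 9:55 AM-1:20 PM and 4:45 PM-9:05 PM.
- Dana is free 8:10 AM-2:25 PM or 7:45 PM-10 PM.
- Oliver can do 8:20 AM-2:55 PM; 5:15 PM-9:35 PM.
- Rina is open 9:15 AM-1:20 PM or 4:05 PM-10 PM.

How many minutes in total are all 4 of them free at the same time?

Nadia ∩ Dana: 09:55-13:20, 19:45-21:05.
Nadia ∩ Dana ∩ Oliver: 09:55-13:20, 19:45-21:05.
Nadia ∩ Dana ∩ Oliver ∩ Rina: 09:55-13:20, 19:45-21:05.
So the common availability across everyone is 09:55-13:20, 19:45-21:05.
Summing the common windows: 205 + 80 = 285 minutes.

285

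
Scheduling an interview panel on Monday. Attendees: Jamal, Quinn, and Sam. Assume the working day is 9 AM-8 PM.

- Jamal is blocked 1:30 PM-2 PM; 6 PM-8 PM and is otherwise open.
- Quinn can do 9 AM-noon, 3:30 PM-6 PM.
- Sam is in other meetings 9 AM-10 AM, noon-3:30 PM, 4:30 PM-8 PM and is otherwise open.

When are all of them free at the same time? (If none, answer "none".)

Jamal free: 09:00-13:30, 14:00-18:00 (invert busy blocks within the working day).
Quinn free: 09:00-12:00, 15:30-18:00.
Sam free: 10:00-12:00, 15:30-16:30 (invert busy blocks within the working day).
Jamal ∩ Quinn: 09:00-12:00, 15:30-18:00.
Jamal ∩ Quinn ∩ Sam: 10:00-12:00, 15:30-16:30.

10:00-12:00, 15:30-16:30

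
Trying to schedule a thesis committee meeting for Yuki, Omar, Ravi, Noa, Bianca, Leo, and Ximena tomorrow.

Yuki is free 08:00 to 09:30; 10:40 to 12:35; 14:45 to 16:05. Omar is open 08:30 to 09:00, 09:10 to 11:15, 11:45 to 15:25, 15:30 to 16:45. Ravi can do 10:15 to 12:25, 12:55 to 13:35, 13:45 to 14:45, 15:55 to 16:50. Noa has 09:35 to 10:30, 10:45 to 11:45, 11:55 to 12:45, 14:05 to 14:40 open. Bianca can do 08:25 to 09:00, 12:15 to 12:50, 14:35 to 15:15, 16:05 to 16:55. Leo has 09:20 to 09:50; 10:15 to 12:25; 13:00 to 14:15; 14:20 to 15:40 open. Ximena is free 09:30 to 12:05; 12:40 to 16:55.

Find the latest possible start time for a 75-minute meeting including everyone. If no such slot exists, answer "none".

Yuki ∩ Omar: 08:30-09:00, 09:10-09:30, 10:40-11:15, 11:45-12:35, 14:45-15:25, 15:30-16:05.
Yuki ∩ Omar ∩ Ravi: 10:40-11:15, 11:45-12:25, 15:55-16:05.
Yuki ∩ Omar ∩ Ravi ∩ Noa: 10:45-11:15, 11:55-12:25.
Yuki ∩ Omar ∩ Ravi ∩ Noa ∩ Bianca: 12:15-12:25.
Yuki ∩ Omar ∩ Ravi ∩ Noa ∩ Bianca ∩ Leo: 12:15-12:25.
Yuki ∩ Omar ∩ Ravi ∩ Noa ∩ Bianca ∩ Leo ∩ Ximena: ∅.
There is no time when everyone is free.
No common window is at least 75 minutes long.

none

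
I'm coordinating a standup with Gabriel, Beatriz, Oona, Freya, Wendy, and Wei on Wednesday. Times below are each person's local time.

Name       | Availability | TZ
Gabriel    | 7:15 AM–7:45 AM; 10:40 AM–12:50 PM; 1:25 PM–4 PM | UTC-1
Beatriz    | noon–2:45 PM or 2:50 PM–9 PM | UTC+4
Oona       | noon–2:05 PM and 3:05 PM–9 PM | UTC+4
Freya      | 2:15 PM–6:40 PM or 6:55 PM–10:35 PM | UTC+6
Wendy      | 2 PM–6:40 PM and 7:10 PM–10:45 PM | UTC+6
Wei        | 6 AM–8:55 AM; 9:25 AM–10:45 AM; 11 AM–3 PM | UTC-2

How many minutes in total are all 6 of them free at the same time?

Gabriel in UTC: 08:15-08:45, 11:40-13:50, 14:25-17:00 (add 1h to convert from UTC-1).
Beatriz in UTC: 08:00-10:45, 10:50-17:00 (subtract 4h to convert from UTC+4).
Oona in UTC: 08:00-10:05, 11:05-17:00 (subtract 4h to convert from UTC+4).
Freya in UTC: 08:15-12:40, 12:55-16:35 (subtract 6h to convert from UTC+6).
Wendy in UTC: 08:00-12:40, 13:10-16:45 (subtract 6h to convert from UTC+6).
Wei in UTC: 08:00-10:55, 11:25-12:45, 13:00-17:00 (add 2h to convert from UTC-2).
Gabriel ∩ Beatriz: 08:15-08:45, 11:40-13:50, 14:25-17:00.
Gabriel ∩ Beatriz ∩ Oona: 08:15-08:45, 11:40-13:50, 14:25-17:00.
Gabriel ∩ Beatriz ∩ Oona ∩ Freya: 08:15-08:45, 11:40-12:40, 12:55-13:50, 14:25-16:35.
Gabriel ∩ Beatriz ∩ Oona ∩ Freya ∩ Wendy: 08:15-08:45, 11:40-12:40, 13:10-13:50, 14:25-16:35.
Gabriel ∩ Beatriz ∩ Oona ∩ Freya ∩ Wendy ∩ Wei: 08:15-08:45, 11:40-12:40, 13:10-13:50, 14:25-16:35.
So the common availability across everyone is 08:15-08:45, 11:40-12:40, 13:10-13:50, 14:25-16:35.
Summing the common windows: 30 + 60 + 40 + 130 = 260 minutes.

260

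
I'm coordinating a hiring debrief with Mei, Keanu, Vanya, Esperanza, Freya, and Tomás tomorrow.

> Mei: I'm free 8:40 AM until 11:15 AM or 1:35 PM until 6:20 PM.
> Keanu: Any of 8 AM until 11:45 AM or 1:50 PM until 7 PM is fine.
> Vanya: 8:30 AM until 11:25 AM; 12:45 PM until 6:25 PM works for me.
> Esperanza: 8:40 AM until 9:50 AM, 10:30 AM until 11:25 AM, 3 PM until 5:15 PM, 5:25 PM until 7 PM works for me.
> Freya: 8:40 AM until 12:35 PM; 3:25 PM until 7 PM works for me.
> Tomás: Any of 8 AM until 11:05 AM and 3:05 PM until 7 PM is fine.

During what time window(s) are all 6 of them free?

08:40-09:50, 10:30-11:05, 15:25-17:15, 17:25-18:20

Mei ∩ Keanu: 08:40-11:15, 13:50-18:20.
Mei ∩ Keanu ∩ Vanya: 08:40-11:15, 13:50-18:20.
Mei ∩ Keanu ∩ Vanya ∩ Esperanza: 08:40-09:50, 10:30-11:15, 15:00-17:15, 17:25-18:20.
Mei ∩ Keanu ∩ Vanya ∩ Esperanza ∩ Freya: 08:40-09:50, 10:30-11:15, 15:25-17:15, 17:25-18:20.
Mei ∩ Keanu ∩ Vanya ∩ Esperanza ∩ Freya ∩ Tomás: 08:40-09:50, 10:30-11:05, 15:25-17:15, 17:25-18:20.
So the common availability across everyone is 08:40-09:50, 10:30-11:05, 15:25-17:15, 17:25-18:20.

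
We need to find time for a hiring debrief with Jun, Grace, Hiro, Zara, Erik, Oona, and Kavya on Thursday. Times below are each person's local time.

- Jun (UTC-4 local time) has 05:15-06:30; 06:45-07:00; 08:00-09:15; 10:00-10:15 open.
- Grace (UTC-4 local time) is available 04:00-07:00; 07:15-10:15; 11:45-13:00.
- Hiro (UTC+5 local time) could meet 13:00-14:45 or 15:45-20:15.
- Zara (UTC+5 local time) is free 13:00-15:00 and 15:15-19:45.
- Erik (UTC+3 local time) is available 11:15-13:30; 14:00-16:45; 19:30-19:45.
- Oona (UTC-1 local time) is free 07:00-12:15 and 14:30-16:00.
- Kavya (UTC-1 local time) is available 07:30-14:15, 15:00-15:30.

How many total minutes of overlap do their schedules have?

105

Jun in UTC: 09:15-10:30, 10:45-11:00, 12:00-13:15, 14:00-14:15 (add 4h to convert from UTC-4).
Grace in UTC: 08:00-11:00, 11:15-14:15, 15:45-17:00 (add 4h to convert from UTC-4).
Hiro in UTC: 08:00-09:45, 10:45-15:15 (subtract 5h to convert from UTC+5).
Zara in UTC: 08:00-10:00, 10:15-14:45 (subtract 5h to convert from UTC+5).
Erik in UTC: 08:15-10:30, 11:00-13:45, 16:30-16:45 (subtract 3h to convert from UTC+3).
Oona in UTC: 08:00-13:15, 15:30-17:00 (add 1h to convert from UTC-1).
Kavya in UTC: 08:30-15:15, 16:00-16:30 (add 1h to convert from UTC-1).
Jun ∩ Grace: 09:15-10:30, 10:45-11:00, 12:00-13:15, 14:00-14:15.
Jun ∩ Grace ∩ Hiro: 09:15-09:45, 10:45-11:00, 12:00-13:15, 14:00-14:15.
Jun ∩ Grace ∩ Hiro ∩ Zara: 09:15-09:45, 10:45-11:00, 12:00-13:15, 14:00-14:15.
Jun ∩ Grace ∩ Hiro ∩ Zara ∩ Erik: 09:15-09:45, 12:00-13:15.
Jun ∩ Grace ∩ Hiro ∩ Zara ∩ Erik ∩ Oona: 09:15-09:45, 12:00-13:15.
Jun ∩ Grace ∩ Hiro ∩ Zara ∩ Erik ∩ Oona ∩ Kavya: 09:15-09:45, 12:00-13:15.
Summing the common windows: 30 + 75 = 105 minutes.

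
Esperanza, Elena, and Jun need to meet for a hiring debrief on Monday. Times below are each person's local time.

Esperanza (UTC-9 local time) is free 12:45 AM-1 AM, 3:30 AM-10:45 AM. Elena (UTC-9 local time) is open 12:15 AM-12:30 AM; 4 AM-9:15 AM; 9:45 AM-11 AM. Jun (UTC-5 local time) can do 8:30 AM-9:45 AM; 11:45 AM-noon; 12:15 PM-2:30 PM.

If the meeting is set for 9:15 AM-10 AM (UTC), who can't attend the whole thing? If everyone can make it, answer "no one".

Esperanza in UTC: 09:45-10:00, 12:30-19:45 (add 9h to convert from UTC-9).
Elena in UTC: 09:15-09:30, 13:00-18:15, 18:45-20:00 (add 9h to convert from UTC-9).
Jun in UTC: 13:30-14:45, 16:45-17:00, 17:15-19:30 (add 5h to convert from UTC-5).
Esperanza: not fully free for 09:15-10:00. Elena: not fully free for 09:15-10:00. Jun: not fully free for 09:15-10:00.

Elena, Esperanza, Jun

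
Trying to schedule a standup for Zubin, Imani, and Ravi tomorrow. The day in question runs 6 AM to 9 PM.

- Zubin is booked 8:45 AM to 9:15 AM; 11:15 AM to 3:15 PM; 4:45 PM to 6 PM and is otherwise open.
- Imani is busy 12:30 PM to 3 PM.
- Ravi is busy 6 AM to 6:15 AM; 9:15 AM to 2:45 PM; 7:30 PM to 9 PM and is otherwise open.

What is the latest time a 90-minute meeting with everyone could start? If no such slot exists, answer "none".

18:00

Zubin free: 06:00-08:45, 09:15-11:15, 15:15-16:45, 18:00-21:00 (invert busy blocks within the working day).
Imani free: 06:00-12:30, 15:00-21:00 (invert busy blocks within the working day).
Ravi free: 06:15-09:15, 14:45-19:30 (invert busy blocks within the working day).
Zubin ∩ Imani: 06:00-08:45, 09:15-11:15, 15:15-16:45, 18:00-21:00.
Zubin ∩ Imani ∩ Ravi: 06:15-08:45, 15:15-16:45, 18:00-19:30.
Those are the intersection windows.
The last common window of at least 90 minutes is 18:00-19:30; a 90-minute meeting can start as late as 18:00 and still end by 19:30.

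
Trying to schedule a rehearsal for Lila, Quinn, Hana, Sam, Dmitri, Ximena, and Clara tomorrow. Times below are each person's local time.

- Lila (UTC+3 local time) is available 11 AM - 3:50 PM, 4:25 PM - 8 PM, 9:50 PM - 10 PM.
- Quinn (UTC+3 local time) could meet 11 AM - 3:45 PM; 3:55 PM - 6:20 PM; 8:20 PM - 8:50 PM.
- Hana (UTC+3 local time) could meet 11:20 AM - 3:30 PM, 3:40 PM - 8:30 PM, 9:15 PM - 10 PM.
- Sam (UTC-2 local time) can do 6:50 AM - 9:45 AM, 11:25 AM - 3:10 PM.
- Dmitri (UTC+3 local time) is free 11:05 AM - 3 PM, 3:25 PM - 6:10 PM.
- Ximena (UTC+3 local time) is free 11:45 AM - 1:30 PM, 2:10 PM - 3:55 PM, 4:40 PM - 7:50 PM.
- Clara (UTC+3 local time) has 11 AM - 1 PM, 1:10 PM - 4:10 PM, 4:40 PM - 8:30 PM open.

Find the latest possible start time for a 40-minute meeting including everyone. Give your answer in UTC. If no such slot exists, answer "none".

Lila in UTC: 08:00-12:50, 13:25-17:00, 18:50-19:00 (subtract 3h to convert from UTC+3).
Quinn in UTC: 08:00-12:45, 12:55-15:20, 17:20-17:50 (subtract 3h to convert from UTC+3).
Hana in UTC: 08:20-12:30, 12:40-17:30, 18:15-19:00 (subtract 3h to convert from UTC+3).
Sam in UTC: 08:50-11:45, 13:25-17:10 (add 2h to convert from UTC-2).
Dmitri in UTC: 08:05-12:00, 12:25-15:10 (subtract 3h to convert from UTC+3).
Ximena in UTC: 08:45-10:30, 11:10-12:55, 13:40-16:50 (subtract 3h to convert from UTC+3).
Clara in UTC: 08:00-10:00, 10:10-13:10, 13:40-17:30 (subtract 3h to convert from UTC+3).
Lila ∩ Quinn: 08:00-12:45, 13:25-15:20.
Lila ∩ Quinn ∩ Hana: 08:20-12:30, 12:40-12:45, 13:25-15:20.
Lila ∩ Quinn ∩ Hana ∩ Sam: 08:50-11:45, 13:25-15:20.
Lila ∩ Quinn ∩ Hana ∩ Sam ∩ Dmitri: 08:50-11:45, 13:25-15:10.
Lila ∩ Quinn ∩ Hana ∩ Sam ∩ Dmitri ∩ Ximena: 08:50-10:30, 11:10-11:45, 13:40-15:10.
Lila ∩ Quinn ∩ Hana ∩ Sam ∩ Dmitri ∩ Ximena ∩ Clara: 08:50-10:00, 10:10-10:30, 11:10-11:45, 13:40-15:10.
The last common window of at least 40 minutes is 13:40-15:10; a 40-minute meeting can start as late as 14:30 and still end by 15:10.

14:30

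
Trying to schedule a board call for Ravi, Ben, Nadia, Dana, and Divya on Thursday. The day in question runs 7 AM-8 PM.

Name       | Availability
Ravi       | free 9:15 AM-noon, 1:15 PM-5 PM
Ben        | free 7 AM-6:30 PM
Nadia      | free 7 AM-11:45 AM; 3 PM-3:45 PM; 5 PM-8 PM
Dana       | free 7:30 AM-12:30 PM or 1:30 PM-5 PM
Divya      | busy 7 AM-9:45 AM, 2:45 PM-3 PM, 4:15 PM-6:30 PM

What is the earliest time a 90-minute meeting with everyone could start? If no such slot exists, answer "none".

Ravi free: 09:15-12:00, 13:15-17:00.
Ben free: 07:00-18:30.
Nadia free: 07:00-11:45, 15:00-15:45, 17:00-20:00.
Dana free: 07:30-12:30, 13:30-17:00.
Divya free: 09:45-14:45, 15:00-16:15, 18:30-20:00 (invert busy blocks within the working day).
Ravi ∩ Ben: 09:15-12:00, 13:15-17:00.
Ravi ∩ Ben ∩ Nadia: 09:15-11:45, 15:00-15:45.
Ravi ∩ Ben ∩ Nadia ∩ Dana: 09:15-11:45, 15:00-15:45.
Ravi ∩ Ben ∩ Nadia ∩ Dana ∩ Divya: 09:45-11:45, 15:00-15:45.
The first common window of at least 90 minutes is 09:45-11:45, so the earliest start is 09:45.

09:45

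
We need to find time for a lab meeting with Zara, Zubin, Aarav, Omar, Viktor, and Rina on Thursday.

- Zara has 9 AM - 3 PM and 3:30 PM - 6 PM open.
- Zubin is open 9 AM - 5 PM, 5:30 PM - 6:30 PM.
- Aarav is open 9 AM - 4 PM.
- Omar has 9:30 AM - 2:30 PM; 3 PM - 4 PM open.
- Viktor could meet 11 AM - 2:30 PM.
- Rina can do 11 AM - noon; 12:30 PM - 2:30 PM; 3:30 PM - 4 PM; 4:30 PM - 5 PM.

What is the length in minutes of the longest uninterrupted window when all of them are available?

Zara ∩ Zubin: 09:00-15:00, 15:30-17:00, 17:30-18:00.
Zara ∩ Zubin ∩ Aarav: 09:00-15:00, 15:30-16:00.
Zara ∩ Zubin ∩ Aarav ∩ Omar: 09:30-14:30, 15:30-16:00.
Zara ∩ Zubin ∩ Aarav ∩ Omar ∩ Viktor: 11:00-14:30.
Zara ∩ Zubin ∩ Aarav ∩ Omar ∩ Viktor ∩ Rina: 11:00-12:00, 12:30-14:30.
Those are the intersection windows.
The longest is 12:30-14:30 at 120 minutes.

120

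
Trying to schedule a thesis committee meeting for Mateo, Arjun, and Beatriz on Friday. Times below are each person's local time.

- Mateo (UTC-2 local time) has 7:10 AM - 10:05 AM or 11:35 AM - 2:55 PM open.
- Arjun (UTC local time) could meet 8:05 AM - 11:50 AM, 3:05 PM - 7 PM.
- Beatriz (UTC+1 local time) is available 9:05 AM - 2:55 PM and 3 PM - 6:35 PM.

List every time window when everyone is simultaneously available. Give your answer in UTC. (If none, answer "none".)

Mateo in UTC: 09:10-12:05, 13:35-16:55 (add 2h to convert from UTC-2).
Arjun in UTC: 08:05-11:50, 15:05-19:00.
Beatriz in UTC: 08:05-13:55, 14:00-17:35 (subtract 1h to convert from UTC+1).
Mateo ∩ Arjun: 09:10-11:50, 15:05-16:55.
Mateo ∩ Arjun ∩ Beatriz: 09:10-11:50, 15:05-16:55.

09:10-11:50, 15:05-16:55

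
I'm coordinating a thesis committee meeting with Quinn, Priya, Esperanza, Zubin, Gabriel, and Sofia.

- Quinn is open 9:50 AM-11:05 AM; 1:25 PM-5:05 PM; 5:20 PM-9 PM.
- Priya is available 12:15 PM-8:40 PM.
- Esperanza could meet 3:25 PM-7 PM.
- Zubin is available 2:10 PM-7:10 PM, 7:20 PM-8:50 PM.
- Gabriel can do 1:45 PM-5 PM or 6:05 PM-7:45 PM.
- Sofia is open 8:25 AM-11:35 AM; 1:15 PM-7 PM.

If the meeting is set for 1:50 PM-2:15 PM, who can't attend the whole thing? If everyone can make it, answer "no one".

Esperanza, Zubin

Quinn: free for 13:50-14:15. Priya: free for 13:50-14:15. Esperanza: not fully free for 13:50-14:15. Zubin: not fully free for 13:50-14:15. Gabriel: free for 13:50-14:15. Sofia: free for 13:50-14:15.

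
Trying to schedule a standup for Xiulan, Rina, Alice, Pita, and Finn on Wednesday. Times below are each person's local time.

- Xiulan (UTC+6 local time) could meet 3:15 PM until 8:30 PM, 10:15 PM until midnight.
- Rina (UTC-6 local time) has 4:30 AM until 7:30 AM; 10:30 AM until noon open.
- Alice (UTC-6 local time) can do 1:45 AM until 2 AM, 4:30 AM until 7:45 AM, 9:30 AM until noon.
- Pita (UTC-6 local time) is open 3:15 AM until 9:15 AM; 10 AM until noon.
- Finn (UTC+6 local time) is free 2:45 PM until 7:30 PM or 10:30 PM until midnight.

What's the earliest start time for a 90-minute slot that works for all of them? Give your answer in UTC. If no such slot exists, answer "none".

Xiulan in UTC: 09:15-14:30, 16:15-18:00 (subtract 6h to convert from UTC+6).
Rina in UTC: 10:30-13:30, 16:30-18:00 (add 6h to convert from UTC-6).
Alice in UTC: 07:45-08:00, 10:30-13:45, 15:30-18:00 (add 6h to convert from UTC-6).
Pita in UTC: 09:15-15:15, 16:00-18:00 (add 6h to convert from UTC-6).
Finn in UTC: 08:45-13:30, 16:30-18:00 (subtract 6h to convert from UTC+6).
Xiulan ∩ Rina: 10:30-13:30, 16:30-18:00.
Xiulan ∩ Rina ∩ Alice: 10:30-13:30, 16:30-18:00.
Xiulan ∩ Rina ∩ Alice ∩ Pita: 10:30-13:30, 16:30-18:00.
Xiulan ∩ Rina ∩ Alice ∩ Pita ∩ Finn: 10:30-13:30, 16:30-18:00.
The first common window of at least 90 minutes is 10:30-13:30, so the earliest start is 10:30.

10:30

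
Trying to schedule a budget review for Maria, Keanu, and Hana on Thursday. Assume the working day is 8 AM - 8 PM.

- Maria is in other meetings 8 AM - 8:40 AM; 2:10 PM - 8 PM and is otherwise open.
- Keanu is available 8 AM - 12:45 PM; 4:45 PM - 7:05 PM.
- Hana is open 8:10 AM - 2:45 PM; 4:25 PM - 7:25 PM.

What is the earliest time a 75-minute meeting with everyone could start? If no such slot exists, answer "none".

08:40

Maria free: 08:40-14:10 (invert busy blocks within the working day).
Keanu free: 08:00-12:45, 16:45-19:05.
Hana free: 08:10-14:45, 16:25-19:25.
Maria ∩ Keanu: 08:40-12:45.
Maria ∩ Keanu ∩ Hana: 08:40-12:45.
So the common availability across everyone is 08:40-12:45.
The first common window of at least 75 minutes is 08:40-12:45, so the earliest start is 08:40.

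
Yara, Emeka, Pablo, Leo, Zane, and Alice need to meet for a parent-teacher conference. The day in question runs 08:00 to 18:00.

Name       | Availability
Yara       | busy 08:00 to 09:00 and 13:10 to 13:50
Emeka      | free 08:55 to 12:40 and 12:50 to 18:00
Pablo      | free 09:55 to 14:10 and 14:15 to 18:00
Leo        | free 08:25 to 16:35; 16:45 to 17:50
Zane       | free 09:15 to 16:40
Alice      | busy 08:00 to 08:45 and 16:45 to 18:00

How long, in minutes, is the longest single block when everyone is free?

165

Yara free: 09:00-13:10, 13:50-18:00 (invert busy blocks within the working day).
Emeka free: 08:55-12:40, 12:50-18:00.
Pablo free: 09:55-14:10, 14:15-18:00.
Leo free: 08:25-16:35, 16:45-17:50.
Zane free: 09:15-16:40.
Alice free: 08:45-16:45 (invert busy blocks within the working day).
Yara ∩ Emeka: 09:00-12:40, 12:50-13:10, 13:50-18:00.
Yara ∩ Emeka ∩ Pablo: 09:55-12:40, 12:50-13:10, 13:50-14:10, 14:15-18:00.
Yara ∩ Emeka ∩ Pablo ∩ Leo: 09:55-12:40, 12:50-13:10, 13:50-14:10, 14:15-16:35, 16:45-17:50.
Yara ∩ Emeka ∩ Pablo ∩ Leo ∩ Zane: 09:55-12:40, 12:50-13:10, 13:50-14:10, 14:15-16:35.
Yara ∩ Emeka ∩ Pablo ∩ Leo ∩ Zane ∩ Alice: 09:55-12:40, 12:50-13:10, 13:50-14:10, 14:15-16:35.
The longest is 09:55-12:40 at 165 minutes.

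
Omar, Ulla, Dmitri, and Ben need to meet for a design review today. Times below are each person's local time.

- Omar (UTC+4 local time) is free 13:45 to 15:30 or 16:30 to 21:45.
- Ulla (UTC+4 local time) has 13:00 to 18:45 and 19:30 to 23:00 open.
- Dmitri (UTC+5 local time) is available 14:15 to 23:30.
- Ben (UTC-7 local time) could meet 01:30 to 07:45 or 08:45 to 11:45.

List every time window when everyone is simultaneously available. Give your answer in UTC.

09:45-11:30, 12:30-14:45, 15:45-17:45

Omar in UTC: 09:45-11:30, 12:30-17:45 (subtract 4h to convert from UTC+4).
Ulla in UTC: 09:00-14:45, 15:30-19:00 (subtract 4h to convert from UTC+4).
Dmitri in UTC: 09:15-18:30 (subtract 5h to convert from UTC+5).
Ben in UTC: 08:30-14:45, 15:45-18:45 (add 7h to convert from UTC-7).
Omar ∩ Ulla: 09:45-11:30, 12:30-14:45, 15:30-17:45.
Omar ∩ Ulla ∩ Dmitri: 09:45-11:30, 12:30-14:45, 15:30-17:45.
Omar ∩ Ulla ∩ Dmitri ∩ Ben: 09:45-11:30, 12:30-14:45, 15:45-17:45.
Those are the intersection windows.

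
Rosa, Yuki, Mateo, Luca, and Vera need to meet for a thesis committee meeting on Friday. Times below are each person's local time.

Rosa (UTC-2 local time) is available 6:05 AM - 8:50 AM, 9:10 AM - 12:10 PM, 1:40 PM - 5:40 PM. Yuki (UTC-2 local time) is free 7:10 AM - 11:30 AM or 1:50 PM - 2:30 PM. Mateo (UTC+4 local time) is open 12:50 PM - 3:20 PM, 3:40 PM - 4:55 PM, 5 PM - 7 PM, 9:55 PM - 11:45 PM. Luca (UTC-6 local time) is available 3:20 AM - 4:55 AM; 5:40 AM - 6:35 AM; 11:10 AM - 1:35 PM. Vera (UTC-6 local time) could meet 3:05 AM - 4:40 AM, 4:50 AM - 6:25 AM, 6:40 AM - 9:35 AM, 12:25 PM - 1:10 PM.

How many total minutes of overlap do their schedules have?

Rosa in UTC: 08:05-10:50, 11:10-14:10, 15:40-19:40 (add 2h to convert from UTC-2).
Yuki in UTC: 09:10-13:30, 15:50-16:30 (add 2h to convert from UTC-2).
Mateo in UTC: 08:50-11:20, 11:40-12:55, 13:00-15:00, 17:55-19:45 (subtract 4h to convert from UTC+4).
Luca in UTC: 09:20-10:55, 11:40-12:35, 17:10-19:35 (add 6h to convert from UTC-6).
Vera in UTC: 09:05-10:40, 10:50-12:25, 12:40-15:35, 18:25-19:10 (add 6h to convert from UTC-6).
Rosa ∩ Yuki: 09:10-10:50, 11:10-13:30, 15:50-16:30.
Rosa ∩ Yuki ∩ Mateo: 09:10-10:50, 11:10-11:20, 11:40-12:55, 13:00-13:30.
Rosa ∩ Yuki ∩ Mateo ∩ Luca: 09:20-10:50, 11:40-12:35.
Rosa ∩ Yuki ∩ Mateo ∩ Luca ∩ Vera: 09:20-10:40, 11:40-12:25.
Those are the intersection windows.
Summing the common windows: 80 + 45 = 125 minutes.

125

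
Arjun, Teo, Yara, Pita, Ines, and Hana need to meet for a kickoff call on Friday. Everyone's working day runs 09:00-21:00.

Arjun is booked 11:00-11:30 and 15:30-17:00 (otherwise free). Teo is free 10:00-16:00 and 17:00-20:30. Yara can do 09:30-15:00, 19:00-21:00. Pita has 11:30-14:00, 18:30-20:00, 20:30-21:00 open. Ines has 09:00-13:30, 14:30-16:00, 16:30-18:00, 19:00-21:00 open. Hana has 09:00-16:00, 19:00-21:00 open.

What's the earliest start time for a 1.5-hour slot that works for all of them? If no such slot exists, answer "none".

Arjun free: 09:00-11:00, 11:30-15:30, 17:00-21:00 (invert busy blocks within the working day).
Teo free: 10:00-16:00, 17:00-20:30.
Yara free: 09:30-15:00, 19:00-21:00.
Pita free: 11:30-14:00, 18:30-20:00, 20:30-21:00.
Ines free: 09:00-13:30, 14:30-16:00, 16:30-18:00, 19:00-21:00.
Hana free: 09:00-16:00, 19:00-21:00.
Arjun ∩ Teo: 10:00-11:00, 11:30-15:30, 17:00-20:30.
Arjun ∩ Teo ∩ Yara: 10:00-11:00, 11:30-15:00, 19:00-20:30.
Arjun ∩ Teo ∩ Yara ∩ Pita: 11:30-14:00, 19:00-20:00.
Arjun ∩ Teo ∩ Yara ∩ Pita ∩ Ines: 11:30-13:30, 19:00-20:00.
Arjun ∩ Teo ∩ Yara ∩ Pita ∩ Ines ∩ Hana: 11:30-13:30, 19:00-20:00.
The first common window of at least 90 minutes is 11:30-13:30, so the earliest start is 11:30.

11:30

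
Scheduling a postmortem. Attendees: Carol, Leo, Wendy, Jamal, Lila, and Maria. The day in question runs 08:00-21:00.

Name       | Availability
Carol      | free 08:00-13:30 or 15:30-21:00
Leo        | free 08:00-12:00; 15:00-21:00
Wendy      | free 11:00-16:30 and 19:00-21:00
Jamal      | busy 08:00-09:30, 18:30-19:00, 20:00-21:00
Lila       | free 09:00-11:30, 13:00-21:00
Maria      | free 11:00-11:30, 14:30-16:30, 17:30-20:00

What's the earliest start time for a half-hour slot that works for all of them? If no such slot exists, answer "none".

11:00

Carol free: 08:00-13:30, 15:30-21:00.
Leo free: 08:00-12:00, 15:00-21:00.
Wendy free: 11:00-16:30, 19:00-21:00.
Jamal free: 09:30-18:30, 19:00-20:00 (invert busy blocks within the working day).
Lila free: 09:00-11:30, 13:00-21:00.
Maria free: 11:00-11:30, 14:30-16:30, 17:30-20:00.
Carol ∩ Leo: 08:00-12:00, 15:30-21:00.
Carol ∩ Leo ∩ Wendy: 11:00-12:00, 15:30-16:30, 19:00-21:00.
Carol ∩ Leo ∩ Wendy ∩ Jamal: 11:00-12:00, 15:30-16:30, 19:00-20:00.
Carol ∩ Leo ∩ Wendy ∩ Jamal ∩ Lila: 11:00-11:30, 15:30-16:30, 19:00-20:00.
Carol ∩ Leo ∩ Wendy ∩ Jamal ∩ Lila ∩ Maria: 11:00-11:30, 15:30-16:30, 19:00-20:00.
So the common availability across everyone is 11:00-11:30, 15:30-16:30, 19:00-20:00.
The first common window of at least 30 minutes is 11:00-11:30, so the earliest start is 11:00.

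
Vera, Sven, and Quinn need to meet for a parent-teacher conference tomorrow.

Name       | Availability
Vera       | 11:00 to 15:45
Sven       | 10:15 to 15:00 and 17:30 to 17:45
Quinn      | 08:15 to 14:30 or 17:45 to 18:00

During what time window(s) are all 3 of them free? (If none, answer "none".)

Vera ∩ Sven: 11:00-15:00.
Vera ∩ Sven ∩ Quinn: 11:00-14:30.
So the common availability across everyone is 11:00-14:30.

11:00-14:30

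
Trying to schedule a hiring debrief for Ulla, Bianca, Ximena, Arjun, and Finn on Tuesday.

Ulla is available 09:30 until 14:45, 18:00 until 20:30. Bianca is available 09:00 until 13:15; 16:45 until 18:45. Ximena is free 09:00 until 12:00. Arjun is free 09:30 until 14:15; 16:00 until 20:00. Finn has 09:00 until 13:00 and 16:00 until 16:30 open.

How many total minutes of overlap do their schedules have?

150

Ulla ∩ Bianca: 09:30-13:15, 18:00-18:45.
Ulla ∩ Bianca ∩ Ximena: 09:30-12:00.
Ulla ∩ Bianca ∩ Ximena ∩ Arjun: 09:30-12:00.
Ulla ∩ Bianca ∩ Ximena ∩ Arjun ∩ Finn: 09:30-12:00.
That's a single block of 150 minutes.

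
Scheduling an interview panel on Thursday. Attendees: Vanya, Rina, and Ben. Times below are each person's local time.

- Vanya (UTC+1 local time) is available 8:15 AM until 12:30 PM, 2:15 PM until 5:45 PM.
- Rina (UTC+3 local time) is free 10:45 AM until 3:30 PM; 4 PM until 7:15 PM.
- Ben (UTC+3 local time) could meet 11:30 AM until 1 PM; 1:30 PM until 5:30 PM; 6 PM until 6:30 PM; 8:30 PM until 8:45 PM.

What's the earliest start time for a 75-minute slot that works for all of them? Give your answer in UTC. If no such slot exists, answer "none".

Vanya in UTC: 07:15-11:30, 13:15-16:45 (subtract 1h to convert from UTC+1).
Rina in UTC: 07:45-12:30, 13:00-16:15 (subtract 3h to convert from UTC+3).
Ben in UTC: 08:30-10:00, 10:30-14:30, 15:00-15:30, 17:30-17:45 (subtract 3h to convert from UTC+3).
Vanya ∩ Rina: 07:45-11:30, 13:15-16:15.
Vanya ∩ Rina ∩ Ben: 08:30-10:00, 10:30-11:30, 13:15-14:30, 15:00-15:30.
The first common window of at least 75 minutes is 08:30-10:00, so the earliest start is 08:30.

08:30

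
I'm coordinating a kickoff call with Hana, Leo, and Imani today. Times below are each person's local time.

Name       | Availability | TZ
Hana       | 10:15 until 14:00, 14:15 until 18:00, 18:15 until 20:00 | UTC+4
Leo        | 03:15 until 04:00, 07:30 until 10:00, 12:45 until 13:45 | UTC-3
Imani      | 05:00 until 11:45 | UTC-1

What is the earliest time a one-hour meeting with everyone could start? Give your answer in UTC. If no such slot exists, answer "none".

Hana in UTC: 06:15-10:00, 10:15-14:00, 14:15-16:00 (subtract 4h to convert from UTC+4).
Leo in UTC: 06:15-07:00, 10:30-13:00, 15:45-16:45 (add 3h to convert from UTC-3).
Imani in UTC: 06:00-12:45 (add 1h to convert from UTC-1).
Hana ∩ Leo: 06:15-07:00, 10:30-13:00, 15:45-16:00.
Hana ∩ Leo ∩ Imani: 06:15-07:00, 10:30-12:45.
The first common window of at least 60 minutes is 10:30-12:45, so the earliest start is 10:30.

10:30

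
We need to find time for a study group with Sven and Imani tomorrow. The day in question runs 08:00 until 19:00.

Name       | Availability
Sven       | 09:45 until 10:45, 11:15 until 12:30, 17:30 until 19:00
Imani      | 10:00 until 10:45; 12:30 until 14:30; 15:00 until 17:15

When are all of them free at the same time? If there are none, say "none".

10:00-10:45

Sven ∩ Imani: 10:00-10:45.
Those are the intersection windows.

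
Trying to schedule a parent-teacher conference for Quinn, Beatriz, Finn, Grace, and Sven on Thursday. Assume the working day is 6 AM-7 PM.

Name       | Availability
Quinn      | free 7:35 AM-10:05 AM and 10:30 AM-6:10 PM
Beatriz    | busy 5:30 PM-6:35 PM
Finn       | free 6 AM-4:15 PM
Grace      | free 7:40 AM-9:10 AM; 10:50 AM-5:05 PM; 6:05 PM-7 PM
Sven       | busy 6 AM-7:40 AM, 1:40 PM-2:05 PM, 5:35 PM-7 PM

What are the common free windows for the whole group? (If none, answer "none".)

07:40-09:10, 10:50-13:40, 14:05-16:15

Quinn free: 07:35-10:05, 10:30-18:10.
Beatriz free: 06:00-17:30, 18:35-19:00 (invert busy blocks within the working day).
Finn free: 06:00-16:15.
Grace free: 07:40-09:10, 10:50-17:05, 18:05-19:00.
Sven free: 07:40-13:40, 14:05-17:35 (invert busy blocks within the working day).
Quinn ∩ Beatriz: 07:35-10:05, 10:30-17:30.
Quinn ∩ Beatriz ∩ Finn: 07:35-10:05, 10:30-16:15.
Quinn ∩ Beatriz ∩ Finn ∩ Grace: 07:40-09:10, 10:50-16:15.
Quinn ∩ Beatriz ∩ Finn ∩ Grace ∩ Sven: 07:40-09:10, 10:50-13:40, 14:05-16:15.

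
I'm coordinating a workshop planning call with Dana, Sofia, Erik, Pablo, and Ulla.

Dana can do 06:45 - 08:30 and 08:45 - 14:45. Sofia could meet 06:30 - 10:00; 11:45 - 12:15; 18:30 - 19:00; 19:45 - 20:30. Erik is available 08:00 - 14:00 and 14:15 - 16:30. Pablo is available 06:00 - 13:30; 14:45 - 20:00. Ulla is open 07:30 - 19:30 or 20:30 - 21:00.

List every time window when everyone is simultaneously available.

Dana ∩ Sofia: 06:45-08:30, 08:45-10:00, 11:45-12:15.
Dana ∩ Sofia ∩ Erik: 08:00-08:30, 08:45-10:00, 11:45-12:15.
Dana ∩ Sofia ∩ Erik ∩ Pablo: 08:00-08:30, 08:45-10:00, 11:45-12:15.
Dana ∩ Sofia ∩ Erik ∩ Pablo ∩ Ulla: 08:00-08:30, 08:45-10:00, 11:45-12:15.

08:00-08:30, 08:45-10:00, 11:45-12:15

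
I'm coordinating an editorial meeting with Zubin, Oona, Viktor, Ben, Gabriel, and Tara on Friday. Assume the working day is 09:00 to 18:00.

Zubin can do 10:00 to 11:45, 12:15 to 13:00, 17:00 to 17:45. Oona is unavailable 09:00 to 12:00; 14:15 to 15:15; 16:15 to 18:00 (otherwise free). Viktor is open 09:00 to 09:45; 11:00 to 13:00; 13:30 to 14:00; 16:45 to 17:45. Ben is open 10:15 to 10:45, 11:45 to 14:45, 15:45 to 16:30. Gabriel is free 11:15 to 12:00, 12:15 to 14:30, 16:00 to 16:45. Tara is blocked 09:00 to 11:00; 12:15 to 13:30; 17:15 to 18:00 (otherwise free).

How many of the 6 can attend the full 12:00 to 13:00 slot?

Zubin free: 10:00-11:45, 12:15-13:00, 17:00-17:45.
Oona free: 12:00-14:15, 15:15-16:15 (invert busy blocks within the working day).
Viktor free: 09:00-09:45, 11:00-13:00, 13:30-14:00, 16:45-17:45.
Ben free: 10:15-10:45, 11:45-14:45, 15:45-16:30.
Gabriel free: 11:15-12:00, 12:15-14:30, 16:00-16:45.
Tara free: 11:00-12:15, 13:30-17:15 (invert busy blocks within the working day).
Oona, Viktor, and Ben can make the full 12:00-13:00 slot — that's 3.

3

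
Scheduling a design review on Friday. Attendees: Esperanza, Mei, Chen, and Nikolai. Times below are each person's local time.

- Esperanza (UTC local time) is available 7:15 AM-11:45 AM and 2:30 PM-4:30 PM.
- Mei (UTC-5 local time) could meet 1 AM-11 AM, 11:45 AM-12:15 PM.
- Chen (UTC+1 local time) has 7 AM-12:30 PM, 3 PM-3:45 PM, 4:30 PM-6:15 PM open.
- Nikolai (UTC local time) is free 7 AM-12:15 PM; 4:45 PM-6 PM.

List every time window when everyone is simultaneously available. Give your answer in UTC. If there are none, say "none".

07:15-11:30

Esperanza in UTC: 07:15-11:45, 14:30-16:30.
Mei in UTC: 06:00-16:00, 16:45-17:15 (add 5h to convert from UTC-5).
Chen in UTC: 06:00-11:30, 14:00-14:45, 15:30-17:15 (subtract 1h to convert from UTC+1).
Nikolai in UTC: 07:00-12:15, 16:45-18:00.
Esperanza ∩ Mei: 07:15-11:45, 14:30-16:00.
Esperanza ∩ Mei ∩ Chen: 07:15-11:30, 14:30-14:45, 15:30-16:00.
Esperanza ∩ Mei ∩ Chen ∩ Nikolai: 07:15-11:30.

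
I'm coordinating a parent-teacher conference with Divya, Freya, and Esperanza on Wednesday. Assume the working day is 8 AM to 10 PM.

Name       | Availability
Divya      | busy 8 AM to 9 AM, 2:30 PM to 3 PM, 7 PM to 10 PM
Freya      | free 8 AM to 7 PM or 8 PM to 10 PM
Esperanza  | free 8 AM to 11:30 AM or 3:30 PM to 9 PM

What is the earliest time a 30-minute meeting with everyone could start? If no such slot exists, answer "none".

09:00

Divya free: 09:00-14:30, 15:00-19:00 (invert busy blocks within the working day).
Freya free: 08:00-19:00, 20:00-22:00.
Esperanza free: 08:00-11:30, 15:30-21:00.
Divya ∩ Freya: 09:00-14:30, 15:00-19:00.
Divya ∩ Freya ∩ Esperanza: 09:00-11:30, 15:30-19:00.
The first common window of at least 30 minutes is 09:00-11:30, so the earliest start is 09:00.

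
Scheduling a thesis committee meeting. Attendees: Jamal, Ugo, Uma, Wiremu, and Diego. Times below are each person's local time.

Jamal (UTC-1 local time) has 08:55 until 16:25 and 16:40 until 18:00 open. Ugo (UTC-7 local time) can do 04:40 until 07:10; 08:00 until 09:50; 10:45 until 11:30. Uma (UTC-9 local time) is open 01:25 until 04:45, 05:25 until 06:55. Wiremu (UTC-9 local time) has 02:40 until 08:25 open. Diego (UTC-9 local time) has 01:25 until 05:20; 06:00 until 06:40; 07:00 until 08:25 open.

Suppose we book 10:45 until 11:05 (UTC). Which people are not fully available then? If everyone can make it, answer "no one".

Ugo, Wiremu

Jamal in UTC: 09:55-17:25, 17:40-19:00 (add 1h to convert from UTC-1).
Ugo in UTC: 11:40-14:10, 15:00-16:50, 17:45-18:30 (add 7h to convert from UTC-7).
Uma in UTC: 10:25-13:45, 14:25-15:55 (add 9h to convert from UTC-9).
Wiremu in UTC: 11:40-17:25 (add 9h to convert from UTC-9).
Diego in UTC: 10:25-14:20, 15:00-15:40, 16:00-17:25 (add 9h to convert from UTC-9).
Jamal: free for 10:45-11:05. Ugo: not fully free for 10:45-11:05. Uma: free for 10:45-11:05. Wiremu: not fully free for 10:45-11:05. Diego: free for 10:45-11:05.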